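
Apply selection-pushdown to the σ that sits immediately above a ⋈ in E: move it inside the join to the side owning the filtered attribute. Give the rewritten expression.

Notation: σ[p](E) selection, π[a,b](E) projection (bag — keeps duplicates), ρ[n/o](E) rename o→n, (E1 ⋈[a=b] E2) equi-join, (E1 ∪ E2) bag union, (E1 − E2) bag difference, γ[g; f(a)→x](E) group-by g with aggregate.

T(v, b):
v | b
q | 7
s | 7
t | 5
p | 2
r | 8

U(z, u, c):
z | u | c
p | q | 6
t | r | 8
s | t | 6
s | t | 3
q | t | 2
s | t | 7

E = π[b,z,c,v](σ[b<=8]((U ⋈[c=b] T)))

σ filters on b, owned by the right side.
E' = π[b,z,c,v]((U ⋈[c=b] σ[b<=8](T)))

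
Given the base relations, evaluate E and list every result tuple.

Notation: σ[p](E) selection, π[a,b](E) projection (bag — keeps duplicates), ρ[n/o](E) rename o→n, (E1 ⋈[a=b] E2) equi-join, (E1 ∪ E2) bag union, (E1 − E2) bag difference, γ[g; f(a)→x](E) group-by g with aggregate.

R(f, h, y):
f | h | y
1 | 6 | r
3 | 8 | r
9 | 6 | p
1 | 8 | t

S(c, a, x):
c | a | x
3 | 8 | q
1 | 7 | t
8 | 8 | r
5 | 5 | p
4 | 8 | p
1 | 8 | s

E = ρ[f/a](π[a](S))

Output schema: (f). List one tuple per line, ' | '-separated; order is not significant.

Per-node cardinality:
  S → 6
  π[a](S) → 6
  ρ[f/a](π[a](S)) → 6

== RESULT ==
f
5
7
8
8
8
8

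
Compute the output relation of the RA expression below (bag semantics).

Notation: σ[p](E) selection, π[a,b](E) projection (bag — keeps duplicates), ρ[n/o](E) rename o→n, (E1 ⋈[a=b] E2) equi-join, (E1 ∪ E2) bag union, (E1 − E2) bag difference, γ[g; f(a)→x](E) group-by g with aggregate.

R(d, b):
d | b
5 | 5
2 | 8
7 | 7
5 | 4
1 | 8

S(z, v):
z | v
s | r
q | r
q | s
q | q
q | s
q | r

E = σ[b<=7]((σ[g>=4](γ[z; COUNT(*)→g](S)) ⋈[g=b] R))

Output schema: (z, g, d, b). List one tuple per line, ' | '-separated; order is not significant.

Stepwise |·|:
  S → 6
  γ[z; COUNT(*)→g](S) → 2
  σ[g>=4](γ[z; COUNT(*)→g](S)) → 1
  R → 5
  (σ[g>=4](γ[z; COUNT(*)→g](S)) ⋈[g=b] R) → 1
  σ[b<=7]((σ[g>=4](γ[z; COUNT(*)→g](S)) ⋈[g=b] R)) → 1

== RESULT ==
z | g | d | b
q | 5 | 5 | 5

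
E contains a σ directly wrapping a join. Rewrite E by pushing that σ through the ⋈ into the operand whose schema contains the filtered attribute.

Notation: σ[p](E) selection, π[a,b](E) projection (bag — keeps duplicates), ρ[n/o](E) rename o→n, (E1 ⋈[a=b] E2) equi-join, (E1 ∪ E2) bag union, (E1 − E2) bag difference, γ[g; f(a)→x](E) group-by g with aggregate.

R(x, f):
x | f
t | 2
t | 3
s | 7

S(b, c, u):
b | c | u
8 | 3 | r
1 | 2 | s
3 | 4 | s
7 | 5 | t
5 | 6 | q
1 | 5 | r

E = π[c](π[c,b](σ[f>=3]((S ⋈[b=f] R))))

σ filters on f, owned by the right side.
E' = π[c](π[c,b]((S ⋈[b=f] σ[f>=3](R))))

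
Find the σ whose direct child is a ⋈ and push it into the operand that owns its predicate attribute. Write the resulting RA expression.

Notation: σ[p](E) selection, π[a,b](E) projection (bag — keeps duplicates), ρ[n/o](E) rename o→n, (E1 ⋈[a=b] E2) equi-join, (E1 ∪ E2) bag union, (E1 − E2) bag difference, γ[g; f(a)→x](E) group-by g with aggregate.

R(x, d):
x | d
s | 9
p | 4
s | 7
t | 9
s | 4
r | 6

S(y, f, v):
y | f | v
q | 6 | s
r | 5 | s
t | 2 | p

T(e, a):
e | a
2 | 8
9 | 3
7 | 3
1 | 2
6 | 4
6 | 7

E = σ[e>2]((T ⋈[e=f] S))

σ filters on e, owned by the left side.
E' = (σ[e>2](T) ⋈[e=f] S)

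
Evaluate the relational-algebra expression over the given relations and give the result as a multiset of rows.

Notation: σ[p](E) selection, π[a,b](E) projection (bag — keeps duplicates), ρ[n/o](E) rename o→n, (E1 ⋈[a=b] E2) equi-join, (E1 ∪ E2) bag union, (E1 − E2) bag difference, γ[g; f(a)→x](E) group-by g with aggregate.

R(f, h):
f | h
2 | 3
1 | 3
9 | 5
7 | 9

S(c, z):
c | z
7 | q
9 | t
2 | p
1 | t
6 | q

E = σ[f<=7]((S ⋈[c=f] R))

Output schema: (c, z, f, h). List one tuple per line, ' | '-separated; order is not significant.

Row counts bottom-up:
  S → 5
  R → 4
  (S ⋈[c=f] R) → 4
  σ[f<=7]((S ⋈[c=f] R)) → 3

== RESULT ==
c | z | f | h
1 | t | 1 | 3
2 | p | 2 | 3
7 | q | 7 | 9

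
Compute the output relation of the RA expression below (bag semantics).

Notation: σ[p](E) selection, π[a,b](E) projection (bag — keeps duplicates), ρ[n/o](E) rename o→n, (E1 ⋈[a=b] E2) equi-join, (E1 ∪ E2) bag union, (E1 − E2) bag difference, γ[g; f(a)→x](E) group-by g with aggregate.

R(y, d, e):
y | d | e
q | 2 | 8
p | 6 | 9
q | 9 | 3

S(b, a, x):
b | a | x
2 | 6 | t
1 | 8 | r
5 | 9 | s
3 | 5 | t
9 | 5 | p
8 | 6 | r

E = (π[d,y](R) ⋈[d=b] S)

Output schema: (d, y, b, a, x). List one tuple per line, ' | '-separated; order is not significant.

Per-node cardinality:
  R → 3
  π[d,y](R) → 3
  S → 6
  (π[d,y](R) ⋈[d=b] S) → 2

== RESULT ==
d | y | b | a | x
2 | q | 2 | 6 | t
9 | q | 9 | 5 | p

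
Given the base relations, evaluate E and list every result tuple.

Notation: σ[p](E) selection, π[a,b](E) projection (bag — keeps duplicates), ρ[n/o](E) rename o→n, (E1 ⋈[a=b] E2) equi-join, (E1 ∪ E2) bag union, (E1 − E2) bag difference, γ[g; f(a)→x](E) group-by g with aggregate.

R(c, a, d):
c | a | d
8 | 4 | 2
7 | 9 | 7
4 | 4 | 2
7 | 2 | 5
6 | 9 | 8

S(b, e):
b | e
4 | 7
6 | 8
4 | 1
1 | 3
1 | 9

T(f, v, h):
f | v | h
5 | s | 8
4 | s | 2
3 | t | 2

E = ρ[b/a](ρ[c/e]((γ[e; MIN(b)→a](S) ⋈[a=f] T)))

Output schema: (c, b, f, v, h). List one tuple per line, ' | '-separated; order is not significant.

Per-node cardinality:
  S → 5
  γ[e; MIN(b)→a](S) → 5
  T → 3
  (γ[e; MIN(b)→a](S) ⋈[a=f] T) → 2
  ρ[c/e]((γ[e; MIN(b)→a](S) ⋈[a=f] T)) → 2
  ρ[b/a](ρ[c/e]((γ[e; MIN(b)→a](S) ⋈[a=f] T))) → 2

== RESULT ==
c | b | f | v | h
1 | 4 | 4 | s | 2
7 | 4 | 4 | s | 2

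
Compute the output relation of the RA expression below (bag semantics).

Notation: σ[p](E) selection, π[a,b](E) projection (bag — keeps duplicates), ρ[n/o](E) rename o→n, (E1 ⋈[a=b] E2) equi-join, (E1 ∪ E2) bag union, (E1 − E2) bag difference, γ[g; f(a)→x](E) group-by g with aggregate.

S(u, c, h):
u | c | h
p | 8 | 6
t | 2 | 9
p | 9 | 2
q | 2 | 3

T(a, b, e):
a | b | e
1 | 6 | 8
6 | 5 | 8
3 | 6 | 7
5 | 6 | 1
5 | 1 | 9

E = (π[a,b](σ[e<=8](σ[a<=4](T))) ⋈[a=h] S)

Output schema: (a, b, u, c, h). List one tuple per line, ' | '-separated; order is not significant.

Per-node cardinality:
  T → 5
  σ[a<=4](T) → 2
  σ[e<=8](σ[a<=4](T)) → 2
  π[a,b](σ[e<=8](σ[a<=4](T))) → 2
  S → 4
  (π[a,b](σ[e<=8](σ[a<=4](T))) ⋈[a=h] S) → 1

== RESULT ==
a | b | u | c | h
3 | 6 | q | 2 | 3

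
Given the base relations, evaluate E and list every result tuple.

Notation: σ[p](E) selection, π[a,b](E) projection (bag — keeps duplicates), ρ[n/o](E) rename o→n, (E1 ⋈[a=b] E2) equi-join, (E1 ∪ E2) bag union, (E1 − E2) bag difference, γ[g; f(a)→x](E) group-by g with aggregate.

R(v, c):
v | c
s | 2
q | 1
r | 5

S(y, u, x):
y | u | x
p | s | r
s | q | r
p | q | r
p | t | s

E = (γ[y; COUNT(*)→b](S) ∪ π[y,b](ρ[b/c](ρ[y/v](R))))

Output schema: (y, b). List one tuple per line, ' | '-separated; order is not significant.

Stepwise |·|:
  S → 4
  γ[y; COUNT(*)→b](S) → 2
  R → 3
  ρ[y/v](R) → 3
  ρ[b/c](ρ[y/v](R)) → 3
  π[y,b](ρ[b/c](ρ[y/v](R))) → 3
  (γ[y; COUNT(*)→b](S) ∪ π[y,b](ρ[b/c](ρ[y/v](R)))) → 5

== RESULT ==
y | b
p | 3
q | 1
r | 5
s | 1
s | 2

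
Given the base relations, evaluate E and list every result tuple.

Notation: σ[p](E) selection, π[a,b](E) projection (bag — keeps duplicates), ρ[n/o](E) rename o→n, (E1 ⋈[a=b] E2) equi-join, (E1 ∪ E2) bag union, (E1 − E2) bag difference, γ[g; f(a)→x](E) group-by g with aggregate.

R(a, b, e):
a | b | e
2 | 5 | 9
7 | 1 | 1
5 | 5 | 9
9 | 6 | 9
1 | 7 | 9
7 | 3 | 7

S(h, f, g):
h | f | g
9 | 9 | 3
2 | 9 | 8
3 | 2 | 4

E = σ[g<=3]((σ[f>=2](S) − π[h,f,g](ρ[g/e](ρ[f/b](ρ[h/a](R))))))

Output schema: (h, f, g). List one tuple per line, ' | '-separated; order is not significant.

Stepwise |·|:
  S → 3
  σ[f>=2](S) → 3
  R → 6
  ρ[h/a](R) → 6
  ρ[f/b](ρ[h/a](R)) → 6
  ρ[g/e](ρ[f/b](ρ[h/a](R))) → 6
  π[h,f,g](ρ[g/e](ρ[f/b](ρ[h/a](R)))) → 6
  (σ[f>=2](S) − π[h,f,g](ρ[g/e](ρ[f/b](ρ[h/a](R))))) → 3
  σ[g<=3]((σ[f>=2](S) − π[h,f,g](ρ[g/e](ρ[f/b](ρ[h/a](R)))))) → 1

== RESULT ==
h | f | g
9 | 9 | 3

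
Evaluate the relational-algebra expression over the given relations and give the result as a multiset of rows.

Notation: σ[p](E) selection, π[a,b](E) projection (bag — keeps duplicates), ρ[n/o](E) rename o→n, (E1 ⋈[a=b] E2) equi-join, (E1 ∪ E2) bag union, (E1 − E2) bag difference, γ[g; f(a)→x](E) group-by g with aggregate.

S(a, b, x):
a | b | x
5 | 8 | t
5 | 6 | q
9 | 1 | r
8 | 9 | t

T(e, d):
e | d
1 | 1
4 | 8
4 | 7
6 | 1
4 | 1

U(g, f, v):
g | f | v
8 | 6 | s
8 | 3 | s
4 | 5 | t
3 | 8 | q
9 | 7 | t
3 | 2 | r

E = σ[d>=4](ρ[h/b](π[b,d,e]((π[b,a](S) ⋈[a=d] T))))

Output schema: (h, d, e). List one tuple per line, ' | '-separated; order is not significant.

Per-node cardinality:
  S → 4
  π[b,a](S) → 4
  T → 5
  (π[b,a](S) ⋈[a=d] T) → 1
  π[b,d,e]((π[b,a](S) ⋈[a=d] T)) → 1
  ρ[h/b](π[b,d,e]((π[b,a](S) ⋈[a=d] T))) → 1
  σ[d>=4](ρ[h/b](π[b,d,e]((π[b,a](S) ⋈[a=d] T)))) → 1

== RESULT ==
h | d | e
9 | 8 | 4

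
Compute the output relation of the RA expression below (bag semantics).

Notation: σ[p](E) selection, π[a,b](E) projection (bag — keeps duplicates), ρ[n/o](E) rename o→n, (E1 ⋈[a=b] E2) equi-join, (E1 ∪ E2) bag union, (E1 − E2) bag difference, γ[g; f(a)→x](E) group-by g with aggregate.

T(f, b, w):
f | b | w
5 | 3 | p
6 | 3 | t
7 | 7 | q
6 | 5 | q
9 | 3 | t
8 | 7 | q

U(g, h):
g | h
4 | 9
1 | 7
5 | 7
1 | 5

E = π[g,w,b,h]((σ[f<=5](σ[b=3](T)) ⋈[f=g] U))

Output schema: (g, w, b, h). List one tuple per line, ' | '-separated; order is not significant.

Per-node cardinality:
  T → 6
  σ[b=3](T) → 3
  σ[f<=5](σ[b=3](T)) → 1
  U → 4
  (σ[f<=5](σ[b=3](T)) ⋈[f=g] U) → 1
  π[g,w,b,h]((σ[f<=5](σ[b=3](T)) ⋈[f=g] U)) → 1

== RESULT ==
g | w | b | h
5 | p | 3 | 7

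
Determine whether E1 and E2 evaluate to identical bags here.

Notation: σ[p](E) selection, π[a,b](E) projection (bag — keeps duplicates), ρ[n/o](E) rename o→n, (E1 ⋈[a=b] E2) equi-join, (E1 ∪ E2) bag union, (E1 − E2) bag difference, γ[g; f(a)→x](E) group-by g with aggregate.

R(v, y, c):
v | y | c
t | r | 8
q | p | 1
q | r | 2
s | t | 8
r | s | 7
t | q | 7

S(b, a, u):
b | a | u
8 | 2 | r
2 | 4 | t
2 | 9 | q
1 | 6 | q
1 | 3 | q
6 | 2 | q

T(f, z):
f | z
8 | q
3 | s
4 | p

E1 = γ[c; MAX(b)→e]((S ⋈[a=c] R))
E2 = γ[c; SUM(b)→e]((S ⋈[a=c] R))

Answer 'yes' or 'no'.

E1 subexpression sizes:
  S → 6
  R → 6
  (S ⋈[a=c] R) → 2
  γ[c; MAX(b)→e]((S ⋈[a=c] R)) → 1
E2 subexpression sizes:
  S → 6
  R → 6
  (S ⋈[a=c] R) → 2
  γ[c; SUM(b)→e]((S ⋈[a=c] R)) → 1

E1 result:
c | e
2 | 8
E2 result:
c | e
2 | 14
Witness: (2, 14) appears 0× in E1 but 1× in E2.

no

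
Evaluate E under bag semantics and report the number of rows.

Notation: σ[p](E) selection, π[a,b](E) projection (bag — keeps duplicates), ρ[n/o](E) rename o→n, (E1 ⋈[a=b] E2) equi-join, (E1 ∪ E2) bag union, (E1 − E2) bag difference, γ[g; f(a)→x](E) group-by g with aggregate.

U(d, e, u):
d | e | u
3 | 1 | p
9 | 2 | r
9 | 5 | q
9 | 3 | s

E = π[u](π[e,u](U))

Per-node cardinality:
  U → 4
  π[e,u](U) → 4
  π[u](π[e,u](U)) → 4

|E| = 4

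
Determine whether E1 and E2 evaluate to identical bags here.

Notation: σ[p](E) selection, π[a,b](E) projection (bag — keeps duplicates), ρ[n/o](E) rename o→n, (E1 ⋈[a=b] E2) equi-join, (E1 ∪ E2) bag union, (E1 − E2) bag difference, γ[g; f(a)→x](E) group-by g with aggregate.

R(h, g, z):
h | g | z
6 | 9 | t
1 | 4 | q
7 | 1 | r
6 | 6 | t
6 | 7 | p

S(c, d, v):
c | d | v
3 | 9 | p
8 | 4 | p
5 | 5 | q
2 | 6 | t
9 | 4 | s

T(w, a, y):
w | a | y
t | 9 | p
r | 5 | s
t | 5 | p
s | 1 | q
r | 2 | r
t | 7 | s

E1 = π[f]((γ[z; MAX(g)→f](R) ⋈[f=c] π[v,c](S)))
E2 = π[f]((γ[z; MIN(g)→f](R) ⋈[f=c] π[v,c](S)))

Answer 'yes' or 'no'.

E1 subexpression sizes:
  R → 5
  γ[z; MAX(g)→f](R) → 4
  S → 5
  π[v,c](S) → 5
  (γ[z; MAX(g)→f](R) ⋈[f=c] π[v,c](S)) → 1
  π[f]((γ[z; MAX(g)→f](R) ⋈[f=c] π[v,c](S))) → 1
E2 subexpression sizes:
  R → 5
  γ[z; MIN(g)→f](R) → 4
  S → 5
  π[v,c](S) → 5
  (γ[z; MIN(g)→f](R) ⋈[f=c] π[v,c](S)) → 0
  π[f]((γ[z; MIN(g)→f](R) ⋈[f=c] π[v,c](S))) → 0

E1 result:
f
9
E2 result:
f
(0 rows)
Witness: (9,) appears 1× in E1 but 0× in E2.

no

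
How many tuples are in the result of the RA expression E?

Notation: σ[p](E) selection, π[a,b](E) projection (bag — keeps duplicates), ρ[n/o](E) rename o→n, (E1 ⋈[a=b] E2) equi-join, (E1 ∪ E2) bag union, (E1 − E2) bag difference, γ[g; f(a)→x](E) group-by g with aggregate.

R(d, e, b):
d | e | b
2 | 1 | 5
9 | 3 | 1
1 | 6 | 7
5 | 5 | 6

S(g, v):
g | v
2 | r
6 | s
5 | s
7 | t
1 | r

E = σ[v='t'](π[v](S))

Per-node cardinality:
  S → 5
  π[v](S) → 5
  σ[v='t'](π[v](S)) → 1

|E| = 1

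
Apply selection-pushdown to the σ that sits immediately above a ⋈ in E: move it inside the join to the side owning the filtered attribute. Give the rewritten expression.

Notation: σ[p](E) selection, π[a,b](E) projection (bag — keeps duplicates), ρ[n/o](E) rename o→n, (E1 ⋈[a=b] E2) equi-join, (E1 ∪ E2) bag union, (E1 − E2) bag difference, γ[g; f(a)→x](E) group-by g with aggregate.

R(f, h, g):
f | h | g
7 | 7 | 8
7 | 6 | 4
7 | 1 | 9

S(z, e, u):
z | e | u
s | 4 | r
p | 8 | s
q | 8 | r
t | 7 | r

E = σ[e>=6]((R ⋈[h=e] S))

σ filters on e, owned by the right side.
E' = (R ⋈[h=e] σ[e>=6](S))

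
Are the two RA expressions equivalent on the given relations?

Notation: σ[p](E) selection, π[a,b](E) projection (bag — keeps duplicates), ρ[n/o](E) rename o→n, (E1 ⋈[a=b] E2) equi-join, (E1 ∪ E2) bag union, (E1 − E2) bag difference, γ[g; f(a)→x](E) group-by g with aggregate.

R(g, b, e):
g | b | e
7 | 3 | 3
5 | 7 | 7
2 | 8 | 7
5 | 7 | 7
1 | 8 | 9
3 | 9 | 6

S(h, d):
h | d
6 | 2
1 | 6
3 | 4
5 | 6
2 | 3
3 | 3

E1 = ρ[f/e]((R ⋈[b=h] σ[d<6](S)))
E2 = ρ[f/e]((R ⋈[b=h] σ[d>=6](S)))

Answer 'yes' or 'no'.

E1 per-node cardinality:
  R → 6
  S → 6
  σ[d<6](S) → 4
  (R ⋈[b=h] σ[d<6](S)) → 2
  ρ[f/e]((R ⋈[b=h] σ[d<6](S))) → 2
E2 per-node cardinality:
  R → 6
  S → 6
  σ[d>=6](S) → 2
  (R ⋈[b=h] σ[d>=6](S)) → 0
  ρ[f/e]((R ⋈[b=h] σ[d>=6](S))) → 0

E1 result:
g | b | f | h | d
7 | 3 | 3 | 3 | 3
7 | 3 | 3 | 3 | 4
E2 result:
g | b | f | h | d
(0 rows)
Witness: (7, 3, 3, 3, 3) appears 1× in E1 but 0× in E2.

no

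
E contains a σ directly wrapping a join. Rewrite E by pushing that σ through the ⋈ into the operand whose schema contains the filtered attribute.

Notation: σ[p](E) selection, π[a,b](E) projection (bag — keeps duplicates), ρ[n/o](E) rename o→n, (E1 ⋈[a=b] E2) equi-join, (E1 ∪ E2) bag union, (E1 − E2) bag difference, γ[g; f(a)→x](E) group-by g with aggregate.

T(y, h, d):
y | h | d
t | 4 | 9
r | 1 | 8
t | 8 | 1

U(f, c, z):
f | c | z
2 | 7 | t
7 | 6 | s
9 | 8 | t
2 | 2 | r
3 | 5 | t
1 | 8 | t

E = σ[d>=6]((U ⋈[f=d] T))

σ filters on d, owned by the right side.
E' = (U ⋈[f=d] σ[d>=6](T))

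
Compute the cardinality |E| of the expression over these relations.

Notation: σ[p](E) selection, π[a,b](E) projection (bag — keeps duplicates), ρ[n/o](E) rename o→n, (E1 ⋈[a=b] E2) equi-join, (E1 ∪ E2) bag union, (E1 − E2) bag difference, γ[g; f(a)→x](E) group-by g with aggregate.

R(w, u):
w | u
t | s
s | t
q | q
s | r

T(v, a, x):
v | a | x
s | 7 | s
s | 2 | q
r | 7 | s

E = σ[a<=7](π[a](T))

Per-node cardinality:
  T → 3
  π[a](T) → 3
  σ[a<=7](π[a](T)) → 3

|E| = 3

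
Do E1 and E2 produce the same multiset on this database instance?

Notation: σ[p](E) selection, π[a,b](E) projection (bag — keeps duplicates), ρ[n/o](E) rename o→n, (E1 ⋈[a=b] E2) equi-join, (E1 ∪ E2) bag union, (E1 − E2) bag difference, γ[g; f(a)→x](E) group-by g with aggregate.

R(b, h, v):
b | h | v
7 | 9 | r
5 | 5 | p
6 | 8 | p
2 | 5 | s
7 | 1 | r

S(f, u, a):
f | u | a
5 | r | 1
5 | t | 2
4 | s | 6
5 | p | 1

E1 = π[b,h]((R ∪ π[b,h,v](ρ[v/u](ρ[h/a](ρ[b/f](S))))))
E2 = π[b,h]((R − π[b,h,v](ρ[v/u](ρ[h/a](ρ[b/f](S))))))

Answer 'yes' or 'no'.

E1 row counts bottom-up:
  R → 5
  S → 4
  ρ[b/f](S) → 4
  ρ[h/a](ρ[b/f](S)) → 4
  ρ[v/u](ρ[h/a](ρ[b/f](S))) → 4
  π[b,h,v](ρ[v/u](ρ[h/a](ρ[b/f](S)))) → 4
  (R ∪ π[b,h,v](ρ[v/u](ρ[h/a](ρ[b/f](S))))) → 9
  π[b,h]((R ∪ π[b,h,v](ρ[v/u](ρ[h/a](ρ[b/f](S)))))) → 9
E2 row counts bottom-up:
  R → 5
  S → 4
  ρ[b/f](S) → 4
  ρ[h/a](ρ[b/f](S)) → 4
  ρ[v/u](ρ[h/a](ρ[b/f](S))) → 4
  π[b,h,v](ρ[v/u](ρ[h/a](ρ[b/f](S)))) → 4
  (R − π[b,h,v](ρ[v/u](ρ[h/a](ρ[b/f](S))))) → 5
  π[b,h]((R − π[b,h,v](ρ[v/u](ρ[h/a](ρ[b/f](S)))))) → 5

E1 result:
b | h
2 | 5
4 | 6
5 | 1
5 | 1
5 | 2
5 | 5
6 | 8
7 | 1
7 | 9
E2 result:
b | h
2 | 5
5 | 5
6 | 8
7 | 1
7 | 9
Witness: (4, 6) appears 1× in E1 but 0× in E2.

no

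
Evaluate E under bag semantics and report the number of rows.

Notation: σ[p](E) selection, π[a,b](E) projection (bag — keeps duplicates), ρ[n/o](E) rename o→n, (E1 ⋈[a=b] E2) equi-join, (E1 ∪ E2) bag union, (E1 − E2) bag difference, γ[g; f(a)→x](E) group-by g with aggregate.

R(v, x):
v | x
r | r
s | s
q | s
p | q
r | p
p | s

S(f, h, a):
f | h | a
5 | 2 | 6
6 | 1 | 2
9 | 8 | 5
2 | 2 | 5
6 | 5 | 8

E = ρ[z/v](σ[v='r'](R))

Subexpression sizes:
  R → 6
  σ[v='r'](R) → 2
  ρ[z/v](σ[v='r'](R)) → 2

|E| = 2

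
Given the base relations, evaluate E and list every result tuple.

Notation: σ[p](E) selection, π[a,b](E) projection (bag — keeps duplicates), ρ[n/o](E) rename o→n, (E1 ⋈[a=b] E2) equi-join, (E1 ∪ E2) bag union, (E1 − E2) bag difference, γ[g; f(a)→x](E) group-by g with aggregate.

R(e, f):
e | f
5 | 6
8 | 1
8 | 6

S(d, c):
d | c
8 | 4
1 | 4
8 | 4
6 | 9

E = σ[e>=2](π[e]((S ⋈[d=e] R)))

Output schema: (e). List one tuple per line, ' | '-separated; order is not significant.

Per-node cardinality:
  S → 4
  R → 3
  (S ⋈[d=e] R) → 4
  π[e]((S ⋈[d=e] R)) → 4
  σ[e>=2](π[e]((S ⋈[d=e] R))) → 4

== RESULT ==
e
8
8
8
8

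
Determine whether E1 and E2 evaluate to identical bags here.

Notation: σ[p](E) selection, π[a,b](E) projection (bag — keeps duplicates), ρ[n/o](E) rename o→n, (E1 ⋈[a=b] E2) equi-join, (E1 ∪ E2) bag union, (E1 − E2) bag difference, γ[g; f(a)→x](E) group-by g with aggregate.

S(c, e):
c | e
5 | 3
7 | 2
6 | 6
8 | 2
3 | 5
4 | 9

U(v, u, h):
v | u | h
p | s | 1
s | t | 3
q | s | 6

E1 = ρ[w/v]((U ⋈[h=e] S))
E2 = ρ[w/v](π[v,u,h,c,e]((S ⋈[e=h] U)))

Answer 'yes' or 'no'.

E1 row counts bottom-up:
  U → 3
  S → 6
  (U ⋈[h=e] S) → 2
  ρ[w/v]((U ⋈[h=e] S)) → 2
E2 row counts bottom-up:
  S → 6
  U → 3
  (S ⋈[e=h] U) → 2
  π[v,u,h,c,e]((S ⋈[e=h] U)) → 2
  ρ[w/v](π[v,u,h,c,e]((S ⋈[e=h] U))) → 2

E1 and E2 produce the same multiset:
w | u | h | c | e
q | s | 6 | 6 | 6
s | t | 3 | 5 | 3

yes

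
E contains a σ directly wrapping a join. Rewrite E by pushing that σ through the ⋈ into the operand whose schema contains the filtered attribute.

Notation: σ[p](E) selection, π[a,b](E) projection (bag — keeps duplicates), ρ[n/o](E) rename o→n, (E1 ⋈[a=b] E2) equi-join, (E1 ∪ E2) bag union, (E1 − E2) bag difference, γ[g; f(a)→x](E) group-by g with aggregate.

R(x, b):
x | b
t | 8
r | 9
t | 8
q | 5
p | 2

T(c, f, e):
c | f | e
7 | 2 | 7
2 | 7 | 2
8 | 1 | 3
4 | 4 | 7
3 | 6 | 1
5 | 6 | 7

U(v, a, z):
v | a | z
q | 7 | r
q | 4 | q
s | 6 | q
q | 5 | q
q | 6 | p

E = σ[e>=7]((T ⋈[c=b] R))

σ filters on e, owned by the left side.
E' = (σ[e>=7](T) ⋈[c=b] R)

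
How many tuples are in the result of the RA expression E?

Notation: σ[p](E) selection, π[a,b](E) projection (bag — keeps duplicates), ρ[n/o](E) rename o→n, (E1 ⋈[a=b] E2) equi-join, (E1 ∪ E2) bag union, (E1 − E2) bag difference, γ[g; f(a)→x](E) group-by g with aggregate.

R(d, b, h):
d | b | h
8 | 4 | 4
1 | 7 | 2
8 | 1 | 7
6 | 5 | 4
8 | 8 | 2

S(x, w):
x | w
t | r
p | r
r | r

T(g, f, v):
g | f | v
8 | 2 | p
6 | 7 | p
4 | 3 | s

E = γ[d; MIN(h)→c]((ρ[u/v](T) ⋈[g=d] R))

Per-node cardinality:
  T → 3
  ρ[u/v](T) → 3
  R → 5
  (ρ[u/v](T) ⋈[g=d] R) → 4
  γ[d; MIN(h)→c]((ρ[u/v](T) ⋈[g=d] R)) → 2

|E| = 2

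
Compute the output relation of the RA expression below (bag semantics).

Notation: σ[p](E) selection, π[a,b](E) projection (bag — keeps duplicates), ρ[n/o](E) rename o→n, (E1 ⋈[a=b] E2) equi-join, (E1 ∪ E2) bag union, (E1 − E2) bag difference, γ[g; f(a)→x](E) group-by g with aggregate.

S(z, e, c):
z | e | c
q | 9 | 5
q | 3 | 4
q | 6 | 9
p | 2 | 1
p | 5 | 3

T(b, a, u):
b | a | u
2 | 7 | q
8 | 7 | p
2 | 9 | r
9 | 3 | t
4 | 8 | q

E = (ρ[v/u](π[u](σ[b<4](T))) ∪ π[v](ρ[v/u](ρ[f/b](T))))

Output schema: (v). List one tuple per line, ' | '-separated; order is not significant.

Per-node cardinality:
  T → 5
  σ[b<4](T) → 2
  π[u](σ[b<4](T)) → 2
  ρ[v/u](π[u](σ[b<4](T))) → 2
  T → 5
  ρ[f/b](T) → 5
  ρ[v/u](ρ[f/b](T)) → 5
  π[v](ρ[v/u](ρ[f/b](T))) → 5
  (ρ[v/u](π[u](σ[b<4](T))) ∪ π[v](ρ[v/u](ρ[f/b](T)))) → 7

== RESULT ==
v
p
q
q
q
r
r
t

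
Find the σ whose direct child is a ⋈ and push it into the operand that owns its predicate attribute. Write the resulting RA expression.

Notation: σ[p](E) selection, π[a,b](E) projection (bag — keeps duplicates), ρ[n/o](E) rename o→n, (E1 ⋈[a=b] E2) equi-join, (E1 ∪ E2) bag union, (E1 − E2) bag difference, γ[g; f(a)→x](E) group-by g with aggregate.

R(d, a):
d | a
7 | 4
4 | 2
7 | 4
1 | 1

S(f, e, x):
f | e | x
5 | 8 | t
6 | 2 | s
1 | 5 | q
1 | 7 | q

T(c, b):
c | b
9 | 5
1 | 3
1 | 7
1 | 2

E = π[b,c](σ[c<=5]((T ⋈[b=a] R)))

σ filters on c, owned by the left side.
E' = π[b,c]((σ[c<=5](T) ⋈[b=a] R))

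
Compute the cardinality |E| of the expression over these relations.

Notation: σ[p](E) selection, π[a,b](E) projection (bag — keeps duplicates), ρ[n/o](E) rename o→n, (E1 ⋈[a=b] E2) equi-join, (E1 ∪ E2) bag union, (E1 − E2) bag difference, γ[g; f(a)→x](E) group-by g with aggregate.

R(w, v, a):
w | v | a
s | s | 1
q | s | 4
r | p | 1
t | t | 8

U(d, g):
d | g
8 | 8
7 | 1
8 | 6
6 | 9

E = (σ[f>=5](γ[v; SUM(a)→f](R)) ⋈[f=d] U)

Per-node cardinality:
  R → 4
  γ[v; SUM(a)→f](R) → 3
  σ[f>=5](γ[v; SUM(a)→f](R)) → 2
  U → 4
  (σ[f>=5](γ[v; SUM(a)→f](R)) ⋈[f=d] U) → 2

|E| = 2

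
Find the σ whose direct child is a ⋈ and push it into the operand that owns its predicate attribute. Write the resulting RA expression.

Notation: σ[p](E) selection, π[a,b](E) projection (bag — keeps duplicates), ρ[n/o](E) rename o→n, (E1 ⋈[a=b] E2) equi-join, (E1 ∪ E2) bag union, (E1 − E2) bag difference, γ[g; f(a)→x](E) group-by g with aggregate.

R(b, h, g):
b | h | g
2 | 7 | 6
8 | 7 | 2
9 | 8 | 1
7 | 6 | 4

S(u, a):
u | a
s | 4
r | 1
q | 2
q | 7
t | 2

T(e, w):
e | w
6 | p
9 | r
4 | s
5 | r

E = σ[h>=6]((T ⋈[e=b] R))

σ filters on h, owned by the right side.
E' = (T ⋈[e=b] σ[h>=6](R))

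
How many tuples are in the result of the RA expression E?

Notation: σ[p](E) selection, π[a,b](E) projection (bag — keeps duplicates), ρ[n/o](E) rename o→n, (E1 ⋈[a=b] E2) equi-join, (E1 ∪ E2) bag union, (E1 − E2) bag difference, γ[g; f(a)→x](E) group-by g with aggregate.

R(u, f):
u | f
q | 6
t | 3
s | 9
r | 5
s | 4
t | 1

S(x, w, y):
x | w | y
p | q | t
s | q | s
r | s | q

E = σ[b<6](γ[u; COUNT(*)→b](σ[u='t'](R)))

Stepwise |·|:
  R → 6
  σ[u='t'](R) → 2
  γ[u; COUNT(*)→b](σ[u='t'](R)) → 1
  σ[b<6](γ[u; COUNT(*)→b](σ[u='t'](R))) → 1

|E| = 1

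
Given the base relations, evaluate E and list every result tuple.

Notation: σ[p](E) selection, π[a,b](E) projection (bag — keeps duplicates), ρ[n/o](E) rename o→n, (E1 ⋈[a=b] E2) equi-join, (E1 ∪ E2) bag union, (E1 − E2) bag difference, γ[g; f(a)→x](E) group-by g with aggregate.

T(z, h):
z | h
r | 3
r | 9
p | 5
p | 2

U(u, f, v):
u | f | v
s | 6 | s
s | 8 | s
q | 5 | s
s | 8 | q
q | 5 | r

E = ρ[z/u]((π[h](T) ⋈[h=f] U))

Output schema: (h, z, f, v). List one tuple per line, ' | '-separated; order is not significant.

Stepwise |·|:
  T → 4
  π[h](T) → 4
  U → 5
  (π[h](T) ⋈[h=f] U) → 2
  ρ[z/u]((π[h](T) ⋈[h=f] U)) → 2

== RESULT ==
h | z | f | v
5 | q | 5 | r
5 | q | 5 | s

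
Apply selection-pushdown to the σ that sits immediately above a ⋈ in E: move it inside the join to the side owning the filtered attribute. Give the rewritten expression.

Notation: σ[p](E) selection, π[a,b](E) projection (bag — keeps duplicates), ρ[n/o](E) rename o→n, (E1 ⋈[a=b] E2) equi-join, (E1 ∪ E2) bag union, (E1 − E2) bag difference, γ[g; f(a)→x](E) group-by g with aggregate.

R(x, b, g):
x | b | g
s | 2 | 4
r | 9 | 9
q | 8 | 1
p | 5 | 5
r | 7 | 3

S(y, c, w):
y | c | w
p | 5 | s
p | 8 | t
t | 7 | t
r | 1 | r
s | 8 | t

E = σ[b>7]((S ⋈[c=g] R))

σ filters on b, owned by the right side.
E' = (S ⋈[c=g] σ[b>7](R))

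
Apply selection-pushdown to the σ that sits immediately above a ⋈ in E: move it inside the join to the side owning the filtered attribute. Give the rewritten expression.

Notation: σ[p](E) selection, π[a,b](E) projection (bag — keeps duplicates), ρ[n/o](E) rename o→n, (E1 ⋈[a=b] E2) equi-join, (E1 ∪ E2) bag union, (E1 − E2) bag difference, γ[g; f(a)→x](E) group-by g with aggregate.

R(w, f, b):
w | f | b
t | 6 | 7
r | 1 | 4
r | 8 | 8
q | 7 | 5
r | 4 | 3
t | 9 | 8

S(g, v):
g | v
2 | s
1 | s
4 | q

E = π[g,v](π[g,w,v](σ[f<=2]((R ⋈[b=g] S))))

σ filters on f, owned by the left side.
E' = π[g,v](π[g,w,v]((σ[f<=2](R) ⋈[b=g] S)))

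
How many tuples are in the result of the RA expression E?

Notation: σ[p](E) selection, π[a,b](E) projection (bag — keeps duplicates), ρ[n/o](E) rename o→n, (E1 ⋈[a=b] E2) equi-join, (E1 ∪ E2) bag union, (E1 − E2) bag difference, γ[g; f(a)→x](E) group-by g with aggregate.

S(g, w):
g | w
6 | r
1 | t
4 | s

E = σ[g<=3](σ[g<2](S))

Stepwise |·|:
  S → 3
  σ[g<2](S) → 1
  σ[g<=3](σ[g<2](S)) → 1

|E| = 1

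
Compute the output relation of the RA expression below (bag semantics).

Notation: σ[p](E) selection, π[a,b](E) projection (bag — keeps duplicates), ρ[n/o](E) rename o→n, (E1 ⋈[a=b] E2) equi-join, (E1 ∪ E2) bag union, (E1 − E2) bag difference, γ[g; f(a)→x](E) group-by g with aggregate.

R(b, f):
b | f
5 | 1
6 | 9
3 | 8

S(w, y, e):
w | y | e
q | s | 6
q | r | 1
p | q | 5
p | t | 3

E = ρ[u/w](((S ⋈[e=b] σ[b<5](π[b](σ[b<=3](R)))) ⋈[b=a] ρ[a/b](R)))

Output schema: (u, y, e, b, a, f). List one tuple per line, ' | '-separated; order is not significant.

Stepwise |·|:
  S → 4
  R → 3
  σ[b<=3](R) → 1
  π[b](σ[b<=3](R)) → 1
  σ[b<5](π[b](σ[b<=3](R))) → 1
  (S ⋈[e=b] σ[b<5](π[b](σ[b<=3](R)))) → 1
  R → 3
  ρ[a/b](R) → 3
  ((S ⋈[e=b] σ[b<5](π[b](σ[b<=3](R)))) ⋈[b=a] ρ[a/b](R)) → 1
  ρ[u/w](((S ⋈[e=b] σ[b<5](π[b](σ[b<=3](R)))) ⋈[b=a] ρ[a/b](R))) → 1

== RESULT ==
u | y | e | b | a | f
p | t | 3 | 3 | 3 | 8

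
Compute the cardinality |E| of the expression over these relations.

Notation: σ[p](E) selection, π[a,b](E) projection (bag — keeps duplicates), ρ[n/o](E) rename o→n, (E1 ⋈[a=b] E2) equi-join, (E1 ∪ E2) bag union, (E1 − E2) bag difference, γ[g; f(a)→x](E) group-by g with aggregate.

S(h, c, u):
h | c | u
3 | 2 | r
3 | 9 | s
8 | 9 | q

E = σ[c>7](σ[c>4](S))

Subexpression sizes:
  S → 3
  σ[c>4](S) → 2
  σ[c>7](σ[c>4](S)) → 2

|E| = 2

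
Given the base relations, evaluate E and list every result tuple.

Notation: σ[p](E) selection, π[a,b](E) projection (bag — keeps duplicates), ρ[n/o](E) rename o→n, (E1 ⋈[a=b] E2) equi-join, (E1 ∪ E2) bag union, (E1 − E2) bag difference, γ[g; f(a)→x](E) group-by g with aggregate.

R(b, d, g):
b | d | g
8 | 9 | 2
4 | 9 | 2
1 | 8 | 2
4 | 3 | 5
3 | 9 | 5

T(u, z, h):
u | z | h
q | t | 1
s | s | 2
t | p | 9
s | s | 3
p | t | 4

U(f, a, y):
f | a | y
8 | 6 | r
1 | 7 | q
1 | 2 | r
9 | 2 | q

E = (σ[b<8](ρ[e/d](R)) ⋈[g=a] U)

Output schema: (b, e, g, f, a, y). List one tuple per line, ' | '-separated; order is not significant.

Per-node cardinality:
  R → 5
  ρ[e/d](R) → 5
  σ[b<8](ρ[e/d](R)) → 4
  U → 4
  (σ[b<8](ρ[e/d](R)) ⋈[g=a] U) → 4

== RESULT ==
b | e | g | f | a | y
1 | 8 | 2 | 1 | 2 | r
1 | 8 | 2 | 9 | 2 | q
4 | 9 | 2 | 1 | 2 | r
4 | 9 | 2 | 9 | 2 | q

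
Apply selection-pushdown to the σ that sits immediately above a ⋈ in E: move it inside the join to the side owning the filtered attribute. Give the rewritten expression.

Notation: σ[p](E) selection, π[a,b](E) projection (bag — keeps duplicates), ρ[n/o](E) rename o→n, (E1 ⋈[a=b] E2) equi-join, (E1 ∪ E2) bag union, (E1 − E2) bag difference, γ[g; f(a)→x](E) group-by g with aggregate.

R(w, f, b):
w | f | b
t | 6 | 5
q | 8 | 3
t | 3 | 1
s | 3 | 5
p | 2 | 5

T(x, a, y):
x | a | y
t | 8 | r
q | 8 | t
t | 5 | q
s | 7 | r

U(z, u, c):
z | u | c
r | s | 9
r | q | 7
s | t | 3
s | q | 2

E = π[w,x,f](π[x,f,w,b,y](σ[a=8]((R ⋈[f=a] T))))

σ filters on a, owned by the right side.
E' = π[w,x,f](π[x,f,w,b,y]((R ⋈[f=a] σ[a=8](T))))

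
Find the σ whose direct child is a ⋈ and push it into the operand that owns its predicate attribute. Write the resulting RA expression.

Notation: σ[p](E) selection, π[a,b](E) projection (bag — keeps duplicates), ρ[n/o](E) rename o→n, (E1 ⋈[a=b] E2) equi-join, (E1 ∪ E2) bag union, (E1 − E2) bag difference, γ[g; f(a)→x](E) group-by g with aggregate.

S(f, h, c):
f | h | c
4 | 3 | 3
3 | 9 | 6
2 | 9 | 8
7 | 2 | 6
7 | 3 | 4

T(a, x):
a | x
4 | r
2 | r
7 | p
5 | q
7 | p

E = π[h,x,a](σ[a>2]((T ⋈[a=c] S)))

σ filters on a, owned by the left side.
E' = π[h,x,a]((σ[a>2](T) ⋈[a=c] S))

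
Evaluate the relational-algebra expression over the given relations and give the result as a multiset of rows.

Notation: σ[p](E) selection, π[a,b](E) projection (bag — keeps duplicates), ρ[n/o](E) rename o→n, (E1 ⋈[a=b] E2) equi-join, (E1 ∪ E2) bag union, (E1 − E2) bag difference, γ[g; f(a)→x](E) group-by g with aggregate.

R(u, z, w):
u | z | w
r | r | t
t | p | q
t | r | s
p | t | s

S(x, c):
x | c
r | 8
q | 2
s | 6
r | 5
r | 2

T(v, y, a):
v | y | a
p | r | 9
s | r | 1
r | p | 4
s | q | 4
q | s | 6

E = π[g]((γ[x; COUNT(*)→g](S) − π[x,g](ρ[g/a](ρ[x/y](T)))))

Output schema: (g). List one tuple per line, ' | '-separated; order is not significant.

Stepwise |·|:
  S → 5
  γ[x; COUNT(*)→g](S) → 3
  T → 5
  ρ[x/y](T) → 5
  ρ[g/a](ρ[x/y](T)) → 5
  π[x,g](ρ[g/a](ρ[x/y](T))) → 5
  (γ[x; COUNT(*)→g](S) − π[x,g](ρ[g/a](ρ[x/y](T)))) → 3
  π[g]((γ[x; COUNT(*)→g](S) − π[x,g](ρ[g/a](ρ[x/y](T))))) → 3

== RESULT ==
g
1
1
3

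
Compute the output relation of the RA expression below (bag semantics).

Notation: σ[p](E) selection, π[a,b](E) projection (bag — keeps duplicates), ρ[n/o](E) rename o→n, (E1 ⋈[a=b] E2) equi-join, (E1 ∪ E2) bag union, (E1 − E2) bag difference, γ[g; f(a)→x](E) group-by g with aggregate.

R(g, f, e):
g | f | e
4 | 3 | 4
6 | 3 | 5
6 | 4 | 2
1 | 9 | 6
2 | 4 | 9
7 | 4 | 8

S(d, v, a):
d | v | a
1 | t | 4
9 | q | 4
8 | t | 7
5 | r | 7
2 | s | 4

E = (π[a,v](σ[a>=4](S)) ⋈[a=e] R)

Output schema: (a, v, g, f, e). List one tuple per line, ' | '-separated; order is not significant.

Subexpression sizes:
  S → 5
  σ[a>=4](S) → 5
  π[a,v](σ[a>=4](S)) → 5
  R → 6
  (π[a,v](σ[a>=4](S)) ⋈[a=e] R) → 3

== RESULT ==
a | v | g | f | e
4 | q | 4 | 3 | 4
4 | s | 4 | 3 | 4
4 | t | 4 | 3 | 4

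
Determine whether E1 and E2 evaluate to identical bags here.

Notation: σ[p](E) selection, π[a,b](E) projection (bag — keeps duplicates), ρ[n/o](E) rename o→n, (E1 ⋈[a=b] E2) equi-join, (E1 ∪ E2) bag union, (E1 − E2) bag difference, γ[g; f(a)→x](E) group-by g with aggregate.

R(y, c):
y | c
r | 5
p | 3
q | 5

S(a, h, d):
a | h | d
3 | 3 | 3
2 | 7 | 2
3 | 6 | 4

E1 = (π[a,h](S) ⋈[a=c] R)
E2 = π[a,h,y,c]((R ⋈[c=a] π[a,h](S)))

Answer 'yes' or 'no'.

E1 stepwise |·|:
  S → 3
  π[a,h](S) → 3
  R → 3
  (π[a,h](S) ⋈[a=c] R) → 2
E2 stepwise |·|:
  R → 3
  S → 3
  π[a,h](S) → 3
  (R ⋈[c=a] π[a,h](S)) → 2
  π[a,h,y,c]((R ⋈[c=a] π[a,h](S))) → 2

E1 and E2 produce the same multiset:
a | h | y | c
3 | 3 | p | 3
3 | 6 | p | 3

yes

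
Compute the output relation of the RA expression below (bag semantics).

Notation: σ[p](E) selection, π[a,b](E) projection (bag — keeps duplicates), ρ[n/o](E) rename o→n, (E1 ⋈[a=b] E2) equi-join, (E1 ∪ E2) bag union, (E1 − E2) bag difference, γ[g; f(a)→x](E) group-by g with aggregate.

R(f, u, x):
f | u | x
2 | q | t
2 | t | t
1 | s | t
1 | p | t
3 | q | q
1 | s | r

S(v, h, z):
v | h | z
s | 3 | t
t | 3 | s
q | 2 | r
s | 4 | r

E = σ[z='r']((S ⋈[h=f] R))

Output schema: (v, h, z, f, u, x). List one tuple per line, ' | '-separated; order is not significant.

Stepwise |·|:
  S → 4
  R → 6
  (S ⋈[h=f] R) → 4
  σ[z='r']((S ⋈[h=f] R)) → 2

== RESULT ==
v | h | z | f | u | x
q | 2 | r | 2 | q | t
q | 2 | r | 2 | t | t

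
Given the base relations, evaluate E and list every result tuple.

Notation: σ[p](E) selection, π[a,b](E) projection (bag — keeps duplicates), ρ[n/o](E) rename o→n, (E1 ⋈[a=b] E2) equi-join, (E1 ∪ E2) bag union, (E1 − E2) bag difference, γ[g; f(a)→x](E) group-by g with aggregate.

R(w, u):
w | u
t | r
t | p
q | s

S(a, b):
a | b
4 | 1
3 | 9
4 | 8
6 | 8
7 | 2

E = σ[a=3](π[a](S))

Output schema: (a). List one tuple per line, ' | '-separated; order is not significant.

Subexpression sizes:
  S → 5
  π[a](S) → 5
  σ[a=3](π[a](S)) → 1

== RESULT ==
a
3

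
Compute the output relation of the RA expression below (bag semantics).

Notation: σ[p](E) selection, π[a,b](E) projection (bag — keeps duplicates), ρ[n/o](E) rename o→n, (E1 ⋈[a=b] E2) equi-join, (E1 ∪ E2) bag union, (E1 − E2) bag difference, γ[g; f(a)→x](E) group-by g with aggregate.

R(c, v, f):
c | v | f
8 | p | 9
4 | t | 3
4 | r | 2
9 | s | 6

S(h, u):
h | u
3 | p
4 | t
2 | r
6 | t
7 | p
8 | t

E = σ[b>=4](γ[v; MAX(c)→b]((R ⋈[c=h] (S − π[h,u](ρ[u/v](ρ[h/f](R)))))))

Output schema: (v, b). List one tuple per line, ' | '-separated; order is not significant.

Stepwise |·|:
  R → 4
  S → 6
  R → 4
  ρ[h/f](R) → 4
  ρ[u/v](ρ[h/f](R)) → 4
  π[h,u](ρ[u/v](ρ[h/f](R))) → 4
  (S − π[h,u](ρ[u/v](ρ[h/f](R)))) → 5
  (R ⋈[c=h] (S − π[h,u](ρ[u/v](ρ[h/f](R))))) → 3
  γ[v; MAX(c)→b]((R ⋈[c=h] (S − π[h,u](ρ[u/v](ρ[h/f](R)))))) → 3
  σ[b>=4](γ[v; MAX(c)→b]((R ⋈[c=h] (S − π[h,u](ρ[u/v](ρ[h/f](R))))))) → 3

== RESULT ==
v | b
p | 8
r | 4
t | 4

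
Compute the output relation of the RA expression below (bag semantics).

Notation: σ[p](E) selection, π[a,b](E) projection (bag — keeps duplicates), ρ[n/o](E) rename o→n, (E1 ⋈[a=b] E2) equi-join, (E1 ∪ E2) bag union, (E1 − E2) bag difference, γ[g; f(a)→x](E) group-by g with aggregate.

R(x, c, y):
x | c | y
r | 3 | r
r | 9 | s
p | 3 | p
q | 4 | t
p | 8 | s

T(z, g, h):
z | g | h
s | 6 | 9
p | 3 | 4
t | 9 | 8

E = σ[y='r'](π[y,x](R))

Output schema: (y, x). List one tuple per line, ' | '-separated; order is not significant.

Stepwise |·|:
  R → 5
  π[y,x](R) → 5
  σ[y='r'](π[y,x](R)) → 1

== RESULT ==
y | x
r | r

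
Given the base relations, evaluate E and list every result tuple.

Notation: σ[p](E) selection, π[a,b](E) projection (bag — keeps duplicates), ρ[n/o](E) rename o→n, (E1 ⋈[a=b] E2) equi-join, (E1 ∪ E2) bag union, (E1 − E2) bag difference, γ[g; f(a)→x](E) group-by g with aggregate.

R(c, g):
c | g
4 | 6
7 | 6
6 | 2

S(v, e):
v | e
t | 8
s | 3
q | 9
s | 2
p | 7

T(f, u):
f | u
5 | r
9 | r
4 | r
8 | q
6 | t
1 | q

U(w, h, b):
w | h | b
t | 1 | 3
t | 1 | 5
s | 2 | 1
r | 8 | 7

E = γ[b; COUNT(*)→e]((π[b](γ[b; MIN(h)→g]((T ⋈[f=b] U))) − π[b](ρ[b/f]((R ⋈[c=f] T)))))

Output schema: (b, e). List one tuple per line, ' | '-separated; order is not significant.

Subexpression sizes:
  T → 6
  U → 4
  (T ⋈[f=b] U) → 2
  γ[b; MIN(h)→g]((T ⋈[f=b] U)) → 2
  π[b](γ[b; MIN(h)→g]((T ⋈[f=b] U))) → 2
  R → 3
  T → 6
  (R ⋈[c=f] T) → 2
  ρ[b/f]((R ⋈[c=f] T)) → 2
  π[b](ρ[b/f]((R ⋈[c=f] T))) → 2
  (π[b](γ[b; MIN(h)→g]((T ⋈[f=b] U))) − π[b](ρ[b/f]((R ⋈[c=f] T)))) → 2
  γ[b; COUNT(*)→e]((π[b](γ[b; MIN(h)→g]((T ⋈[f=b] U))) − π[b](ρ[b/f]((R ⋈[c=f] T))))) → 2

== RESULT ==
b | e
1 | 1
5 | 1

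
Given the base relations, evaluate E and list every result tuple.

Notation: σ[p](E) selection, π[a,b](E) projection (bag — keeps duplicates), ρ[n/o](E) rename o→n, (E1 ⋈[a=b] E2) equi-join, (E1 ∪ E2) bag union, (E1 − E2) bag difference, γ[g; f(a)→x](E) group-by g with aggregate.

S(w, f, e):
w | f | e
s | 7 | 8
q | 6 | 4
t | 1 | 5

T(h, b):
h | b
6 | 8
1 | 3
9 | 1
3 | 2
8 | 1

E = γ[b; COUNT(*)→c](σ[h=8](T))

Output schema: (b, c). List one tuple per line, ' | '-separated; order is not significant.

Row counts bottom-up:
  T → 5
  σ[h=8](T) → 1
  γ[b; COUNT(*)→c](σ[h=8](T)) → 1

== RESULT ==
b | c
1 | 1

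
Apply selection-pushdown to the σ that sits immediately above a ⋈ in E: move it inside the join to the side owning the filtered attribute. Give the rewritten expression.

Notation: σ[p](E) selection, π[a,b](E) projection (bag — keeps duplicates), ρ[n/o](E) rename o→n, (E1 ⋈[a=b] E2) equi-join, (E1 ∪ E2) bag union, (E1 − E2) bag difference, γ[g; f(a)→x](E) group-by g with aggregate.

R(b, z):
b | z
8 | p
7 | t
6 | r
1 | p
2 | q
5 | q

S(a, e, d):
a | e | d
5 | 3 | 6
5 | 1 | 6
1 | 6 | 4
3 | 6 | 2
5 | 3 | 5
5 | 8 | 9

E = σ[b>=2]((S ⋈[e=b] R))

σ filters on b, owned by the right side.
E' = (S ⋈[e=b] σ[b>=2](R))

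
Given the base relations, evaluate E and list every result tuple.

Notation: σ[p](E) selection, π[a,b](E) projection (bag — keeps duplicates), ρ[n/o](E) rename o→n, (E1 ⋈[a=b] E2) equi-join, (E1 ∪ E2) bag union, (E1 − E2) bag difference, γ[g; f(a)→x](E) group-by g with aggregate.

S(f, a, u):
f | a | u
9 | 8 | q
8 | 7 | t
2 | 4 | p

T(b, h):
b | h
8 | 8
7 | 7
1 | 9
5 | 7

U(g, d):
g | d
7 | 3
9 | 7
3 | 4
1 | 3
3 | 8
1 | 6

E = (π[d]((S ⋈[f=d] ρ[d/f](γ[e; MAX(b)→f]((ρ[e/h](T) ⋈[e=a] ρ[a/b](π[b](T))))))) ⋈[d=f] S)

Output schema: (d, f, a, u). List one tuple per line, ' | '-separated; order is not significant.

Subexpression sizes:
  S → 3
  T → 4
  ρ[e/h](T) → 4
  T → 4
  π[b](T) → 4
  ρ[a/b](π[b](T)) → 4
  (ρ[e/h](T) ⋈[e=a] ρ[a/b](π[b](T))) → 3
  γ[e; MAX(b)→f]((ρ[e/h](T) ⋈[e=a] ρ[a/b](π[b](T)))) → 2
  ρ[d/f](γ[e; MAX(b)→f]((ρ[e/h](T) ⋈[e=a] ρ[a/b](π[b](T))))) → 2
  (S ⋈[f=d] ρ[d/f](γ[e; MAX(b)→f]((ρ[e/h](T) ⋈[e=a] ρ[a/b](π[b](T)))))) → 1
  π[d]((S ⋈[f=d] ρ[d/f](γ[e; MAX(b)→f]((ρ[e/h](T) ⋈[e=a] ρ[a/b](π[b](T))))))) → 1
  S → 3
  (π[d]((S ⋈[f=d] ρ[d/f](γ[e; MAX(b)→f]((ρ[e/h](T) ⋈[e=a] ρ[a/b](π[b](T))))))) ⋈[d=f] S) → 1

== RESULT ==
d | f | a | u
8 | 8 | 7 | t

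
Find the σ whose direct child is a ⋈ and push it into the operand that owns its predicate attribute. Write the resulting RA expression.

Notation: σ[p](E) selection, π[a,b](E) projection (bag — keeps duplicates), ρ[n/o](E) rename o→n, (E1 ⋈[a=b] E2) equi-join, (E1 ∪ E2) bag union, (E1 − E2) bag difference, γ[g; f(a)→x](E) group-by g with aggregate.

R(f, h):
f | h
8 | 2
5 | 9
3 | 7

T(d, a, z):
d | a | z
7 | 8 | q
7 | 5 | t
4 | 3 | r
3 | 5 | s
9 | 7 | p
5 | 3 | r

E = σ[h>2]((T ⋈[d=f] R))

σ filters on h, owned by the right side.
E' = (T ⋈[d=f] σ[h>2](R))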